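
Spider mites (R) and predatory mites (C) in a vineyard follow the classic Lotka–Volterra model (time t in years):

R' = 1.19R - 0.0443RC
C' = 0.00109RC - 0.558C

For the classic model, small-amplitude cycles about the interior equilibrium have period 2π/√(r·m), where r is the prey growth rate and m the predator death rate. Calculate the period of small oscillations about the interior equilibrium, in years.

T ≈ 7.71 years

Here r = 1.19 and m = 0.558, so r·m = 0.664.
ω = √0.664 = 0.815 per year, hence T = 2π/ω ≈ 7.71 years.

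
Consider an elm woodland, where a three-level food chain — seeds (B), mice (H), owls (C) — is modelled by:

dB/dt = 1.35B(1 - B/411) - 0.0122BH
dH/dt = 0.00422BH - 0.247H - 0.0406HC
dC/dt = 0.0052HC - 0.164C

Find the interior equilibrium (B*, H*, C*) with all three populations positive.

From dC/dt = 0: 0.0052H* = 0.164, so H* = 31.5.
From dB/dt = 0: 1.35(1 - B*/411) = 0.0122·31.5, giving B* = 411·(1 - 0.285) = 294.
From dH/dt = 0: 0.00422·294 - 0.247 = 0.0406C*, so C* = 0.993/0.0406 = 24.5.

B* ≈ 294, H* ≈ 31.5, C* ≈ 24.5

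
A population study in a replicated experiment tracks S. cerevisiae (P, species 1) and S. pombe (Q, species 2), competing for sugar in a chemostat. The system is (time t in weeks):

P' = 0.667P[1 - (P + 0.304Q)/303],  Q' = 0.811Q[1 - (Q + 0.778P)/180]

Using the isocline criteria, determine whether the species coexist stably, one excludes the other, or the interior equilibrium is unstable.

species 1 excludes species 2

Compare the nullcline intercepts: K1/α12 = 303/0.304 = 997 > K2 = 180; K2/α21 = 180/0.778 = 231 < K1 = 303.
Since the inequalities point opposite ways, species 1 can invade but species 2 cannot.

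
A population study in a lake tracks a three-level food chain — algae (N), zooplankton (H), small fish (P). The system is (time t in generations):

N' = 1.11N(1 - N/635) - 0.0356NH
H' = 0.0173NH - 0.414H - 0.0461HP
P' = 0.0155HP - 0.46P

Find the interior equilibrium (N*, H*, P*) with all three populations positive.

N* ≈ 30.6, H* ≈ 29.7, P* ≈ 2.5

From dP/dt = 0: 0.0155H* = 0.46, so H* = 29.7.
From dN/dt = 0: 1.11(1 - N*/635) = 0.0356·29.7, giving N* = 635·(1 - 0.952) = 30.6.
From dH/dt = 0: 0.0173·30.6 - 0.414 = 0.0461P*, so P* = 0.115/0.0461 = 2.5.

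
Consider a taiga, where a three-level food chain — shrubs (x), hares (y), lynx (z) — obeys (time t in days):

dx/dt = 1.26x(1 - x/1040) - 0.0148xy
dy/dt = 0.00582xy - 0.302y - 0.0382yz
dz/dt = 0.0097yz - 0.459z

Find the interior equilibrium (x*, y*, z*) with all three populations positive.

x* ≈ 462, y* ≈ 47.3, z* ≈ 62.5

From dz/dt = 0: 0.0097y* = 0.459, so y* = 47.3.
From dx/dt = 0: 1.26(1 - x*/1040) = 0.0148·47.3, giving x* = 1040·(1 - 0.556) = 462.
From dy/dt = 0: 0.00582·462 - 0.302 = 0.0382z*, so z* = 2.39/0.0382 = 62.5.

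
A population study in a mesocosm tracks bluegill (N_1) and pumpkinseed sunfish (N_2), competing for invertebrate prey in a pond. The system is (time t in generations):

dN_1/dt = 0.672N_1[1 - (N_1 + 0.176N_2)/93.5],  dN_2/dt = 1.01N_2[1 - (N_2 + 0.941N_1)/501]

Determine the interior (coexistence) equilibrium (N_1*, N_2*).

Setting both brackets to zero gives the nullclines N_1 + 0.176N_2 = 93.5 and 0.941N_1 + N_2 = 501.
Substituting N_2 = 501 - 0.941N_1 into the first: N_1(1 - 0.176·0.941) = 93.5 - 0.176·501.
So N_1* = 5.32/0.834 = 6.38, and then N_2* = 501 - 0.941·6.38 = 495.

N_1* ≈ 6.38, N_2* ≈ 495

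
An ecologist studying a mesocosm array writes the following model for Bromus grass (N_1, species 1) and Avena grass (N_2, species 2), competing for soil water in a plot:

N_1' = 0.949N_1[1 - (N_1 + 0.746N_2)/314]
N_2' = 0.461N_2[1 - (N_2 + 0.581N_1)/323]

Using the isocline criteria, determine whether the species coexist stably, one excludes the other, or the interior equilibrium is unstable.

stable coexistence

Compare the nullcline intercepts: K1/α12 = 314/0.746 = 421 > K2 = 323; K2/α21 = 323/0.581 = 556 > K1 = 314.
Since both inequalities hold, each species can invade when rare, so the interior equilibrium is stable.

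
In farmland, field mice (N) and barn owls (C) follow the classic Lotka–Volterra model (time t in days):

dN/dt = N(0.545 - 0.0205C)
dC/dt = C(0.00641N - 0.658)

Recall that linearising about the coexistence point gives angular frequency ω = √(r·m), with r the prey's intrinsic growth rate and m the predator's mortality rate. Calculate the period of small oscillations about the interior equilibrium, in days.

T ≈ 10.5 days

Here r = 0.545 and m = 0.658, so r·m = 0.359.
ω = √0.359 = 0.599 per day, hence T = 2π/ω ≈ 10.5 days.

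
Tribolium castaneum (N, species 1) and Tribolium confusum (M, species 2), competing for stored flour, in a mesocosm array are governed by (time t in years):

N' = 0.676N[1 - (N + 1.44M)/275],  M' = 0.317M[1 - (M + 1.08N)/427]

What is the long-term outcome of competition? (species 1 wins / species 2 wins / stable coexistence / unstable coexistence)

Compare the nullcline intercepts: K1/α12 = 275/1.44 = 191 < K2 = 427; K2/α21 = 427/1.08 = 395 > K1 = 275.
Since the inequalities point opposite ways, species 2 can invade but species 1 cannot.

species 2 excludes species 1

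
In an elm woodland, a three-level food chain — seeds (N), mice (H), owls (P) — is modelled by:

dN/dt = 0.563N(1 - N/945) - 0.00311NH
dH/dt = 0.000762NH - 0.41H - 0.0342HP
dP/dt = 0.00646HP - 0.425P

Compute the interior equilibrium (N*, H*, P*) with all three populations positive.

N* ≈ 602, H* ≈ 65.8, P* ≈ 1.42

From dP/dt = 0: 0.00646H* = 0.425, so H* = 65.8.
From dN/dt = 0: 0.563(1 - N*/945) = 0.00311·65.8, giving N* = 945·(1 - 0.363) = 602.
From dH/dt = 0: 0.000762·602 - 0.41 = 0.0342P*, so P* = 0.0484/0.0342 = 1.42.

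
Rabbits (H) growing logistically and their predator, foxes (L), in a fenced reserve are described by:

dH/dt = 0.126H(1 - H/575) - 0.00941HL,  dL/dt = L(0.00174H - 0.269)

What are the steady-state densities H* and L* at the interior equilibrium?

From dL/dt = 0 with L > 0: 0.00174H* = 0.269, so H* = 155.
Substitute into dH/dt = 0: 0.126(1 - 155/575) = 0.00941L*.
The bracket is 0.731, giving L* = 0.0921/0.00941 = 9.79.

H* ≈ 155, L* ≈ 9.79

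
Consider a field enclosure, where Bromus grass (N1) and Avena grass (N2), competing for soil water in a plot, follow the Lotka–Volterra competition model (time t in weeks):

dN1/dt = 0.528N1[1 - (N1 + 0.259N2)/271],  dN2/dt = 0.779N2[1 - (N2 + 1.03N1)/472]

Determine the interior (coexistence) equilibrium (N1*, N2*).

N1* ≈ 203, N2* ≈ 263

Setting both brackets to zero gives the nullclines N1 + 0.259N2 = 271 and 1.03N1 + N2 = 472.
Substituting N2 = 472 - 1.03N1 into the first: N1(1 - 0.259·1.03) = 271 - 0.259·472.
So N1* = 149/0.733 = 203, and then N2* = 472 - 1.03·203 = 263.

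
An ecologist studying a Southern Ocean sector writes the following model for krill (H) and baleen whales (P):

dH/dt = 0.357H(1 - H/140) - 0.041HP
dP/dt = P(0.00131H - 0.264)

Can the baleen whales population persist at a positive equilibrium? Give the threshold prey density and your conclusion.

Threshold H = 202; K < 202, so no, the predator goes extinct.

The predator equation gives dP/dt > 0 only when H > 0.264/0.00131 = 202.
Without the predator, H → K = 140. Since 140 < 202, the predator cannot invade.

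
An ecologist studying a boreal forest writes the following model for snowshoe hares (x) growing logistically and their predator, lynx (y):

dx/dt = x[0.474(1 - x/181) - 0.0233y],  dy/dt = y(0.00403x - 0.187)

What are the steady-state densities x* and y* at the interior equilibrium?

x* ≈ 46.4, y* ≈ 15.1

From dy/dt = 0 with y > 0: 0.00403x* = 0.187, so x* = 46.4.
Substitute into dx/dt = 0: 0.474(1 - 46.4/181) = 0.0233y*.
The bracket is 0.744, giving y* = 0.352/0.0233 = 15.1.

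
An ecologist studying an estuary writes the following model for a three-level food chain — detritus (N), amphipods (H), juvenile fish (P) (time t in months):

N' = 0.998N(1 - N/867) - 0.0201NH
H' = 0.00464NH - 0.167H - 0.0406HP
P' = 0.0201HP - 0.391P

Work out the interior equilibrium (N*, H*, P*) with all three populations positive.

From dP/dt = 0: 0.0201H* = 0.391, so H* = 19.5.
From dN/dt = 0: 0.998(1 - N*/867) = 0.0201·19.5, giving N* = 867·(1 - 0.392) = 527.
From dH/dt = 0: 0.00464·527 - 0.167 = 0.0406P*, so P* = 2.28/0.0406 = 56.2.

N* ≈ 527, H* ≈ 19.5, P* ≈ 56.2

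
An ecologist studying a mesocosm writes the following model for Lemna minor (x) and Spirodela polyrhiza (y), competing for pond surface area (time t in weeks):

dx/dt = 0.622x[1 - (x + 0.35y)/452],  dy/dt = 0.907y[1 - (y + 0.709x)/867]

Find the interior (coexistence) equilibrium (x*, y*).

Setting both brackets to zero gives the nullclines x + 0.35y = 452 and 0.709x + y = 867.
Substituting y = 867 - 0.709x into the first: x(1 - 0.35·0.709) = 452 - 0.35·867.
So x* = 149/0.752 = 198, and then y* = 867 - 0.709·198 = 727.

x* ≈ 198, y* ≈ 727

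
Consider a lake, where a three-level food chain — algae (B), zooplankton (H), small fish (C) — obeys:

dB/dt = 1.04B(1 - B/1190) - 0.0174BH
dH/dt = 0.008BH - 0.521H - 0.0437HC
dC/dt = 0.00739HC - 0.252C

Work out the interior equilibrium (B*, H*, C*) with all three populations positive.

B* ≈ 511, H* ≈ 34.1, C* ≈ 81.6

From dC/dt = 0: 0.00739H* = 0.252, so H* = 34.1.
From dB/dt = 0: 1.04(1 - B*/1190) = 0.0174·34.1, giving B* = 1190·(1 - 0.571) = 511.
From dH/dt = 0: 0.008·511 - 0.521 = 0.0437C*, so C* = 3.57/0.0437 = 81.6.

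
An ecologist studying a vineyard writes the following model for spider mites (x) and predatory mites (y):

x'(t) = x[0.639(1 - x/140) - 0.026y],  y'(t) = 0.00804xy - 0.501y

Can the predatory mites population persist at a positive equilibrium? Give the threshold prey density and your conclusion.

Threshold x = 62.3; K > 62.3, so yes, the predator persists.

The predator equation gives dy/dt > 0 only when x > 0.501/0.00804 = 62.3.
Without the predator, x → K = 140. Since 140 > 62.3, the predator can invade and persist.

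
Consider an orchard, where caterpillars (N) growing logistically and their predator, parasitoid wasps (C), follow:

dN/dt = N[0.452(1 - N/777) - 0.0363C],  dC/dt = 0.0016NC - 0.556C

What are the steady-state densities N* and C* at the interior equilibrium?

N* ≈ 348, C* ≈ 6.88

From dC/dt = 0 with C > 0: 0.0016N* = 0.556, so N* = 348.
Substitute into dN/dt = 0: 0.452(1 - 348/777) = 0.0363C*.
The bracket is 0.553, giving C* = 0.25/0.0363 = 6.88.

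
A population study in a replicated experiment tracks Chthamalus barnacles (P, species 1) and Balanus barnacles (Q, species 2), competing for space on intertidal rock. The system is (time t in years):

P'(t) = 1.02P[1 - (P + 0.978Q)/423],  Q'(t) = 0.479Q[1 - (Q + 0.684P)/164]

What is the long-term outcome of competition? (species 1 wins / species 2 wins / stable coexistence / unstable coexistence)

Compare the nullcline intercepts: K1/α12 = 423/0.978 = 433 > K2 = 164; K2/α21 = 164/0.684 = 240 < K1 = 423.
Since the inequalities point opposite ways, species 1 can invade but species 2 cannot.

species 1 excludes species 2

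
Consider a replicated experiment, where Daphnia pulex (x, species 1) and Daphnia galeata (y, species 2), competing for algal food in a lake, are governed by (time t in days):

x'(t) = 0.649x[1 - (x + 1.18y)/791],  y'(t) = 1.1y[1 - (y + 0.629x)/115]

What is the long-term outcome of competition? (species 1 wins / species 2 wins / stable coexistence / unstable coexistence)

Compare the nullcline intercepts: K1/α12 = 791/1.18 = 670 > K2 = 115; K2/α21 = 115/0.629 = 183 < K1 = 791.
Since the inequalities point opposite ways, species 1 can invade but species 2 cannot.

species 1 excludes species 2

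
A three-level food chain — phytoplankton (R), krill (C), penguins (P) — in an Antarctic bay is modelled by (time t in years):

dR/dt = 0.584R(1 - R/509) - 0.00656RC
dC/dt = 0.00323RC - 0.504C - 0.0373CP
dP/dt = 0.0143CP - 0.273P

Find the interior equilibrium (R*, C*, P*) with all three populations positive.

R* ≈ 400, C* ≈ 19.1, P* ≈ 21.1

From dP/dt = 0: 0.0143C* = 0.273, so C* = 19.1.
From dR/dt = 0: 0.584(1 - R*/509) = 0.00656·19.1, giving R* = 509·(1 - 0.214) = 400.
From dC/dt = 0: 0.00323·400 - 0.504 = 0.0373P*, so P* = 0.788/0.0373 = 21.1.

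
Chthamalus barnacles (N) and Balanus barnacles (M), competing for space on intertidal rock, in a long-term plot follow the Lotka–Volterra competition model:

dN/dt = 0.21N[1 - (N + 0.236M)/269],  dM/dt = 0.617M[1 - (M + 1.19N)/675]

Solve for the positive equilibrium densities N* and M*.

Setting both brackets to zero gives the nullclines N + 0.236M = 269 and 1.19N + M = 675.
Substituting M = 675 - 1.19N into the first: N(1 - 0.236·1.19) = 269 - 0.236·675.
So N* = 110/0.719 = 153, and then M* = 675 - 1.19·153 = 493.

N* ≈ 153, M* ≈ 493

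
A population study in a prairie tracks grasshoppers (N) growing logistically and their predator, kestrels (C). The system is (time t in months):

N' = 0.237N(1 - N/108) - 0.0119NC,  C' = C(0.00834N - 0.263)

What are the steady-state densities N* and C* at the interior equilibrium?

N* ≈ 31.5, C* ≈ 14.1

From dC/dt = 0 with C > 0: 0.00834N* = 0.263, so N* = 31.5.
Substitute into dN/dt = 0: 0.237(1 - 31.5/108) = 0.0119C*.
The bracket is 0.708, giving C* = 0.168/0.0119 = 14.1.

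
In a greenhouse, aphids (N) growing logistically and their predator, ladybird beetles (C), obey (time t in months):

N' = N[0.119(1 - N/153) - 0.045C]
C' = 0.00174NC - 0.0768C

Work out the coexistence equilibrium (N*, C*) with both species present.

From dC/dt = 0 with C > 0: 0.00174N* = 0.0768, so N* = 44.1.
Substitute into dN/dt = 0: 0.119(1 - 44.1/153) = 0.045C*.
The bracket is 0.712, giving C* = 0.0847/0.045 = 1.88.

N* ≈ 44.1, C* ≈ 1.88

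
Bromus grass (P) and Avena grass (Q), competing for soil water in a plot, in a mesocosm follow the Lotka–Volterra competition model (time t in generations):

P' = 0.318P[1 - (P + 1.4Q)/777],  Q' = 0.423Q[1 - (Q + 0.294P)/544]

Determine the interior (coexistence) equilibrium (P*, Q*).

P* ≈ 26.2, Q* ≈ 536

Setting both brackets to zero gives the nullclines P + 1.4Q = 777 and 0.294P + Q = 544.
Substituting Q = 544 - 0.294P into the first: P(1 - 1.4·0.294) = 777 - 1.4·544.
So P* = 15.4/0.588 = 26.2, and then Q* = 544 - 0.294·26.2 = 536.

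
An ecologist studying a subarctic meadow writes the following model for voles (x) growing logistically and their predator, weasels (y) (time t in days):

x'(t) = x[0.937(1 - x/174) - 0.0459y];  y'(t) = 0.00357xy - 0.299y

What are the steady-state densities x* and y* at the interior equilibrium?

x* ≈ 83.8, y* ≈ 10.6

From dy/dt = 0 with y > 0: 0.00357x* = 0.299, so x* = 83.8.
Substitute into dx/dt = 0: 0.937(1 - 83.8/174) = 0.0459y*.
The bracket is 0.519, giving y* = 0.486/0.0459 = 10.6.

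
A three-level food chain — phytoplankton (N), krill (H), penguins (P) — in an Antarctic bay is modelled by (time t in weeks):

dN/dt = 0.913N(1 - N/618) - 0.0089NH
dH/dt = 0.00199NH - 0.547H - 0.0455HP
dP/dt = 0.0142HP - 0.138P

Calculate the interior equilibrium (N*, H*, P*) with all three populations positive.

From dP/dt = 0: 0.0142H* = 0.138, so H* = 9.72.
From dN/dt = 0: 0.913(1 - N*/618) = 0.0089·9.72, giving N* = 618·(1 - 0.0947) = 559.
From dH/dt = 0: 0.00199·559 - 0.547 = 0.0455P*, so P* = 0.566/0.0455 = 12.4.

N* ≈ 559, H* ≈ 9.72, P* ≈ 12.4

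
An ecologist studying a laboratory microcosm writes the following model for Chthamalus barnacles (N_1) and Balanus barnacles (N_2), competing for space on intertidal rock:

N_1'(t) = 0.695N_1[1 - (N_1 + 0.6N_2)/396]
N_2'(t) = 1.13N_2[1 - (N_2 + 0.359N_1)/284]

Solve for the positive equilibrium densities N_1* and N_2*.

N_1* ≈ 288, N_2* ≈ 181

Setting both brackets to zero gives the nullclines N_1 + 0.6N_2 = 396 and 0.359N_1 + N_2 = 284.
Substituting N_2 = 284 - 0.359N_1 into the first: N_1(1 - 0.6·0.359) = 396 - 0.6·284.
So N_1* = 226/0.785 = 288, and then N_2* = 284 - 0.359·288 = 181.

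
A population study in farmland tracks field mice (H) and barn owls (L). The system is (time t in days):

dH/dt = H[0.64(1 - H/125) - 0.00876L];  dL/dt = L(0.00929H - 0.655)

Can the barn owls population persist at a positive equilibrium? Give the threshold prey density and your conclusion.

Threshold H = 70.5; K > 70.5, so yes, the predator persists.

The predator equation gives dL/dt > 0 only when H > 0.655/0.00929 = 70.5.
Without the predator, H → K = 125. Since 125 > 70.5, the predator can invade and persist.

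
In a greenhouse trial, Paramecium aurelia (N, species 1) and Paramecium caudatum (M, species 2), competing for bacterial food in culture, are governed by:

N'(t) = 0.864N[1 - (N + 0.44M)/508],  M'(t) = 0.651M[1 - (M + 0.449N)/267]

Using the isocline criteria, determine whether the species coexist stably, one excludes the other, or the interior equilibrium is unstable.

Compare the nullcline intercepts: K1/α12 = 508/0.44 = 1150 > K2 = 267; K2/α21 = 267/0.449 = 595 > K1 = 508.
Since both inequalities hold, each species can invade when rare, so the interior equilibrium is stable.

stable coexistence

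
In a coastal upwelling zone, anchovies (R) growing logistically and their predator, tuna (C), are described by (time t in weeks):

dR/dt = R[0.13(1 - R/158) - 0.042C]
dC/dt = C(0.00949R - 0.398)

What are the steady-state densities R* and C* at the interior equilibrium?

R* ≈ 41.9, C* ≈ 2.27

From dC/dt = 0 with C > 0: 0.00949R* = 0.398, so R* = 41.9.
Substitute into dR/dt = 0: 0.13(1 - 41.9/158) = 0.042C*.
The bracket is 0.735, giving C* = 0.0955/0.042 = 2.27.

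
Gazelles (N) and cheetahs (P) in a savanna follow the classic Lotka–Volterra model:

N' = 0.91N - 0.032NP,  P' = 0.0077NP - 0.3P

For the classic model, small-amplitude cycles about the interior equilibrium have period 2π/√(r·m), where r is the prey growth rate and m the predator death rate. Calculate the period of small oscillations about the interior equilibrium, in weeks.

T ≈ 12 weeks

Here r = 0.91 and m = 0.3, so r·m = 0.273.
ω = √0.273 = 0.522 per week, hence T = 2π/ω ≈ 12 weeks.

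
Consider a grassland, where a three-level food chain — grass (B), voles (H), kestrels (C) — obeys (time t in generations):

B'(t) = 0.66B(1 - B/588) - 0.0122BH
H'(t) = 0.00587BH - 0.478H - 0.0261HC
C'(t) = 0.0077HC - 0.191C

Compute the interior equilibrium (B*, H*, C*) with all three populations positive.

B* ≈ 318, H* ≈ 24.8, C* ≈ 53.3

From dC/dt = 0: 0.0077H* = 0.191, so H* = 24.8.
From dB/dt = 0: 0.66(1 - B*/588) = 0.0122·24.8, giving B* = 588·(1 - 0.459) = 318.
From dH/dt = 0: 0.00587·318 - 0.478 = 0.0261C*, so C* = 1.39/0.0261 = 53.3.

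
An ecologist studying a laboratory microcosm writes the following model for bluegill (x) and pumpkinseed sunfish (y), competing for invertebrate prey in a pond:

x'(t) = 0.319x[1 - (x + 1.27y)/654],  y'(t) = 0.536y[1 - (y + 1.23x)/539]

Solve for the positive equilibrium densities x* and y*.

x* ≈ 54.3, y* ≈ 472

Setting both brackets to zero gives the nullclines x + 1.27y = 654 and 1.23x + y = 539.
Substituting y = 539 - 1.23x into the first: x(1 - 1.27·1.23) = 654 - 1.27·539.
So x* = -30.5/-0.562 = 54.3, and then y* = 539 - 1.23·54.3 = 472.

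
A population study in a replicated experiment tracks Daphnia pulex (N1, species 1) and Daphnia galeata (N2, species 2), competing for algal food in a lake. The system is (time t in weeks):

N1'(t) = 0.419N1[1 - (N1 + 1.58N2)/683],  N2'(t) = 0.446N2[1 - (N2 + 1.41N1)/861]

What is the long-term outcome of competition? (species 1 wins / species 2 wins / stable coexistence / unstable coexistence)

unstable coexistence (outcome depends on initial conditions)

Compare the nullcline intercepts: K1/α12 = 683/1.58 = 432 < K2 = 861; K2/α21 = 861/1.41 = 611 < K1 = 683.
Since both are reversed, neither can invade when rare; the interior point is a saddle.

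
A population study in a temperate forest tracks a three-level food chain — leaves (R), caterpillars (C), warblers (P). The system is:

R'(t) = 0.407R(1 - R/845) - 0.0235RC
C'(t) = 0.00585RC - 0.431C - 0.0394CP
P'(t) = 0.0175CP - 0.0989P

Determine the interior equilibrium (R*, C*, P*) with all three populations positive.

R* ≈ 569, C* ≈ 5.65, P* ≈ 73.6

From dP/dt = 0: 0.0175C* = 0.0989, so C* = 5.65.
From dR/dt = 0: 0.407(1 - R*/845) = 0.0235·5.65, giving R* = 845·(1 - 0.326) = 569.
From dC/dt = 0: 0.00585·569 - 0.431 = 0.0394P*, so P* = 2.9/0.0394 = 73.6.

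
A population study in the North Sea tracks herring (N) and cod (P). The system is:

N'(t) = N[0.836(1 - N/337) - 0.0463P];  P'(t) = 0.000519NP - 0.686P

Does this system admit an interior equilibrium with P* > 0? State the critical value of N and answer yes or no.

Threshold N = 1320; K < 1320, so no, the predator goes extinct.

The predator equation gives dP/dt > 0 only when N > 0.686/0.000519 = 1320.
Without the predator, N → K = 337. Since 337 < 1320, the predator cannot invade.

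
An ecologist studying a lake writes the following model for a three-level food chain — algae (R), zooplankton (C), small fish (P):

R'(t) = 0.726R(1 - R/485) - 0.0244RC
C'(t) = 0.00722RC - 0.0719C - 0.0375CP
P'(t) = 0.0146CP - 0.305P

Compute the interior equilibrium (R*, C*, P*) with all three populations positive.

From dP/dt = 0: 0.0146C* = 0.305, so C* = 20.9.
From dR/dt = 0: 0.726(1 - R*/485) = 0.0244·20.9, giving R* = 485·(1 - 0.702) = 144.
From dC/dt = 0: 0.00722·144 - 0.0719 = 0.0375P*, so P* = 0.971/0.0375 = 25.9.

R* ≈ 144, C* ≈ 20.9, P* ≈ 25.9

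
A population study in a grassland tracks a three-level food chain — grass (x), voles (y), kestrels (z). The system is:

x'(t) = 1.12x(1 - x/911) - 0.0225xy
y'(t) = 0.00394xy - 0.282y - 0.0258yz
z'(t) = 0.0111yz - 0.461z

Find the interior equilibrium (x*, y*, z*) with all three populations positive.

x* ≈ 151, y* ≈ 41.5, z* ≈ 12.1

From dz/dt = 0: 0.0111y* = 0.461, so y* = 41.5.
From dx/dt = 0: 1.12(1 - x*/911) = 0.0225·41.5, giving x* = 911·(1 - 0.834) = 151.
From dy/dt = 0: 0.00394·151 - 0.282 = 0.0258z*, so z* = 0.313/0.0258 = 12.1.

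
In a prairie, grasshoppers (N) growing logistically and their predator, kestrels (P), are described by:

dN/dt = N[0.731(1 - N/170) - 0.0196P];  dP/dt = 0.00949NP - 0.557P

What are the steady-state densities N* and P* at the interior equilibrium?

N* ≈ 58.7, P* ≈ 24.4

From dP/dt = 0 with P > 0: 0.00949N* = 0.557, so N* = 58.7.
Substitute into dN/dt = 0: 0.731(1 - 58.7/170) = 0.0196P*.
The bracket is 0.655, giving P* = 0.479/0.0196 = 24.4.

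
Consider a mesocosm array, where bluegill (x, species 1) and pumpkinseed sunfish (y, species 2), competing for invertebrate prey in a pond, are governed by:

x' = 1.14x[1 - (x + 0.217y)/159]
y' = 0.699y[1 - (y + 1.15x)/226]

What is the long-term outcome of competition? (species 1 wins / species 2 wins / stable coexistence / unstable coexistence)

Compare the nullcline intercepts: K1/α12 = 159/0.217 = 733 > K2 = 226; K2/α21 = 226/1.15 = 197 > K1 = 159.
Since both inequalities hold, each species can invade when rare, so the interior equilibrium is stable.

stable coexistence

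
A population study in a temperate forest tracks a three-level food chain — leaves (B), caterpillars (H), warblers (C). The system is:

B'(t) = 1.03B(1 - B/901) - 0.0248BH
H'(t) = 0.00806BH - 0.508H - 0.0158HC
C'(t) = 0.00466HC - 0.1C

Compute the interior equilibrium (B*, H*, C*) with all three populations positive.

B* ≈ 435, H* ≈ 21.5, C* ≈ 190

From dC/dt = 0: 0.00466H* = 0.1, so H* = 21.5.
From dB/dt = 0: 1.03(1 - B*/901) = 0.0248·21.5, giving B* = 901·(1 - 0.517) = 435.
From dH/dt = 0: 0.00806·435 - 0.508 = 0.0158C*, so C* = 3/0.0158 = 190.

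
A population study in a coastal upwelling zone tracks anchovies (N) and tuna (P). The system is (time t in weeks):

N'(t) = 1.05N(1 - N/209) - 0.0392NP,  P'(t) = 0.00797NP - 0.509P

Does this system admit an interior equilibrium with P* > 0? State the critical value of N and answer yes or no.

Threshold N = 63.9; K > 63.9, so yes, the predator persists.

The predator equation gives dP/dt > 0 only when N > 0.509/0.00797 = 63.9.
Without the predator, N → K = 209. Since 209 > 63.9, the predator can invade and persist.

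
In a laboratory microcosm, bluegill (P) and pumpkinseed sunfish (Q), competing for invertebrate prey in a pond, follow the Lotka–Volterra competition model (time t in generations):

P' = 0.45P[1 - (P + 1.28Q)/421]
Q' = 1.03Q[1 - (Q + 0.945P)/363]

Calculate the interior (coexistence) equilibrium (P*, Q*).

P* ≈ 208, Q* ≈ 166

Setting both brackets to zero gives the nullclines P + 1.28Q = 421 and 0.945P + Q = 363.
Substituting Q = 363 - 0.945P into the first: P(1 - 1.28·0.945) = 421 - 1.28·363.
So P* = -43.6/-0.21 = 208, and then Q* = 363 - 0.945·208 = 166.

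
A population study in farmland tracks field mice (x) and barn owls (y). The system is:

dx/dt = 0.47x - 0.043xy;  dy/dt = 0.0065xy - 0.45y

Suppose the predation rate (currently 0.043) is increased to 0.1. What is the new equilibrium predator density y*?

At the interior fixed point, setting dx/dt = 0 with x > 0 fixes y* = (prey growth rate)/(xy coefficient) — independent of the other coefficients.
With the change, y* = 0.47/0.1 = 4.7; it falls from 10.9.

y* ≈ 4.7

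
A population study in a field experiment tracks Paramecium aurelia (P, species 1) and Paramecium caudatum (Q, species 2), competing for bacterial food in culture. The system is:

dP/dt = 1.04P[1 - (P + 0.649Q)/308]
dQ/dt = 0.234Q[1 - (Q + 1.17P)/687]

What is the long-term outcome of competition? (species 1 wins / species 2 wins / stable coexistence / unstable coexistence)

Compare the nullcline intercepts: K1/α12 = 308/0.649 = 475 < K2 = 687; K2/α21 = 687/1.17 = 587 > K1 = 308.
Since the inequalities point opposite ways, species 2 can invade but species 1 cannot.

species 2 excludes species 1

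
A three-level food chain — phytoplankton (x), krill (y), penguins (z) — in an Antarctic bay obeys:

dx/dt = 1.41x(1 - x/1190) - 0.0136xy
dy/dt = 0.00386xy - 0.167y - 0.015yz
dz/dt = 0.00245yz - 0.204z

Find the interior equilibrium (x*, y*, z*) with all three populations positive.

From dz/dt = 0: 0.00245y* = 0.204, so y* = 83.3.
From dx/dt = 0: 1.41(1 - x*/1190) = 0.0136·83.3, giving x* = 1190·(1 - 0.803) = 234.
From dy/dt = 0: 0.00386·234 - 0.167 = 0.015z*, so z* = 0.737/0.015 = 49.2.

x* ≈ 234, y* ≈ 83.3, z* ≈ 49.2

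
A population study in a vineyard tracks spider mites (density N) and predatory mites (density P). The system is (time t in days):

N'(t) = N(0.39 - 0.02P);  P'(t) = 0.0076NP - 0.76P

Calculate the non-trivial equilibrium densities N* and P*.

N* ≈ 100, P* ≈ 19.5

Set dP/dt = 0 with P > 0: 0.0076N - 0.76 = 0, so N* = 0.76/0.0076 = 100.
Set dN/dt = 0 with N > 0: 0.39 - 0.02P = 0, so P* = 0.39/0.02 = 19.5.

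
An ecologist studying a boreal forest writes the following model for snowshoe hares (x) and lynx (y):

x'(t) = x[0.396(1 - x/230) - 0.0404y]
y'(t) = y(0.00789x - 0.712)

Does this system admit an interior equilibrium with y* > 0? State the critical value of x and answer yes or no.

The predator equation gives dy/dt > 0 only when x > 0.712/0.00789 = 90.2.
Without the predator, x → K = 230. Since 230 > 90.2, the predator can invade and persist.

Threshold x = 90.2; K > 90.2, so yes, the predator persists.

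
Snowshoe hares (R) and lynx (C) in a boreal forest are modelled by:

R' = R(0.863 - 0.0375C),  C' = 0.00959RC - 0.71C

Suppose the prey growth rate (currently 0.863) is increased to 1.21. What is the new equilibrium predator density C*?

C* ≈ 32.3

At the interior fixed point, setting dR/dt = 0 with R > 0 fixes C* = (prey growth rate)/(RC coefficient) — independent of the other coefficients.
With the change, C* = 1.21/0.0375 = 32.3; it rises from 23.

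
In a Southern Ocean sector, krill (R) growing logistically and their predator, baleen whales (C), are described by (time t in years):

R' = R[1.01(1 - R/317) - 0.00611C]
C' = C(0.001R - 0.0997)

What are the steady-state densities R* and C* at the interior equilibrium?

From dC/dt = 0 with C > 0: 0.001R* = 0.0997, so R* = 99.7.
Substitute into dR/dt = 0: 1.01(1 - 99.7/317) = 0.00611C*.
The bracket is 0.685, giving C* = 0.692/0.00611 = 113.

R* ≈ 99.7, C* ≈ 113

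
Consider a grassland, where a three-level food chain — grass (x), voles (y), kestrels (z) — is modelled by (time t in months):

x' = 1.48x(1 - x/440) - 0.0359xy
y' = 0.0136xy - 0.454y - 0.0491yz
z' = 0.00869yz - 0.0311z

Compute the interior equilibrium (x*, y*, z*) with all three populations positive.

x* ≈ 402, y* ≈ 3.58, z* ≈ 102

From dz/dt = 0: 0.00869y* = 0.0311, so y* = 3.58.
From dx/dt = 0: 1.48(1 - x*/440) = 0.0359·3.58, giving x* = 440·(1 - 0.0868) = 402.
From dy/dt = 0: 0.0136·402 - 0.454 = 0.0491z*, so z* = 5.01/0.0491 = 102.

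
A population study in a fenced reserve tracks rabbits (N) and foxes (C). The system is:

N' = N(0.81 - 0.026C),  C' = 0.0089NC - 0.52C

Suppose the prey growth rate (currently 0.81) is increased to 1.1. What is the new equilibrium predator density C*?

C* ≈ 42.3

At the interior fixed point, setting dN/dt = 0 with N > 0 fixes C* = (prey growth rate)/(NC coefficient) — independent of the other coefficients.
With the change, C* = 1.1/0.026 = 42.3; it rises from 31.2.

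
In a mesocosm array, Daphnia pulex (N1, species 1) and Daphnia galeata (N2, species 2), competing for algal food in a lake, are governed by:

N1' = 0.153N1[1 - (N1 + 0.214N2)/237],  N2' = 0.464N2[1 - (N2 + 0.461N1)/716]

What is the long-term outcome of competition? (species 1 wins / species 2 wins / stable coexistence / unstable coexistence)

stable coexistence

Compare the nullcline intercepts: K1/α12 = 237/0.214 = 1110 > K2 = 716; K2/α21 = 716/0.461 = 1550 > K1 = 237.
Since both inequalities hold, each species can invade when rare, so the interior equilibrium is stable.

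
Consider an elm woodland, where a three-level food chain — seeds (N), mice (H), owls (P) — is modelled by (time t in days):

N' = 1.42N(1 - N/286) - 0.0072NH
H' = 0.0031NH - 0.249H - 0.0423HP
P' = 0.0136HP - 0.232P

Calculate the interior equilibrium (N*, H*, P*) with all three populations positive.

N* ≈ 261, H* ≈ 17.1, P* ≈ 13.3

From dP/dt = 0: 0.0136H* = 0.232, so H* = 17.1.
From dN/dt = 0: 1.42(1 - N*/286) = 0.0072·17.1, giving N* = 286·(1 - 0.0865) = 261.
From dH/dt = 0: 0.0031·261 - 0.249 = 0.0423P*, so P* = 0.561/0.0423 = 13.3.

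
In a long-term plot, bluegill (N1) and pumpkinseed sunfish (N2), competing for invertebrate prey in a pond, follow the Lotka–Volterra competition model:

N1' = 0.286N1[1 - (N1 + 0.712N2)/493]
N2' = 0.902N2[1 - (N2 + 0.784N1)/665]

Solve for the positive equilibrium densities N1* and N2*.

Setting both brackets to zero gives the nullclines N1 + 0.712N2 = 493 and 0.784N1 + N2 = 665.
Substituting N2 = 665 - 0.784N1 into the first: N1(1 - 0.712·0.784) = 493 - 0.712·665.
So N1* = 19.5/0.442 = 44.2, and then N2* = 665 - 0.784·44.2 = 630.

N1* ≈ 44.2, N2* ≈ 630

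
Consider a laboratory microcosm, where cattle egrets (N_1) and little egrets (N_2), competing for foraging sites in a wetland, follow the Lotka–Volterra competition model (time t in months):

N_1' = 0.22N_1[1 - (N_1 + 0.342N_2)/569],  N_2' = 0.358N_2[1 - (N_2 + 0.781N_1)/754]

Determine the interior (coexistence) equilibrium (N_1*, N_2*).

N_1* ≈ 425, N_2* ≈ 422

Setting both brackets to zero gives the nullclines N_1 + 0.342N_2 = 569 and 0.781N_1 + N_2 = 754.
Substituting N_2 = 754 - 0.781N_1 into the first: N_1(1 - 0.342·0.781) = 569 - 0.342·754.
So N_1* = 311/0.733 = 425, and then N_2* = 754 - 0.781·425 = 422.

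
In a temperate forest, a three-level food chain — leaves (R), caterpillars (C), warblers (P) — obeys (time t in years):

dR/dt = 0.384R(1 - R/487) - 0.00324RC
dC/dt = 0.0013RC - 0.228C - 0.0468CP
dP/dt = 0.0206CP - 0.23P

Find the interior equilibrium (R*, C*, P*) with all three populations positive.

From dP/dt = 0: 0.0206C* = 0.23, so C* = 11.2.
From dR/dt = 0: 0.384(1 - R*/487) = 0.00324·11.2, giving R* = 487·(1 - 0.0942) = 441.
From dC/dt = 0: 0.0013·441 - 0.228 = 0.0468P*, so P* = 0.345/0.0468 = 7.38.

R* ≈ 441, C* ≈ 11.2, P* ≈ 7.38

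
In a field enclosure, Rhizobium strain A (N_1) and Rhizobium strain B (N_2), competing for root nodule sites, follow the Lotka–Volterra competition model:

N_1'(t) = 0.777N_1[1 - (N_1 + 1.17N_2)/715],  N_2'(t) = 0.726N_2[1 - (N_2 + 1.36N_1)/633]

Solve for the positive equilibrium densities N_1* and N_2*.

N_1* ≈ 43.3, N_2* ≈ 574

Setting both brackets to zero gives the nullclines N_1 + 1.17N_2 = 715 and 1.36N_1 + N_2 = 633.
Substituting N_2 = 633 - 1.36N_1 into the first: N_1(1 - 1.17·1.36) = 715 - 1.17·633.
So N_1* = -25.6/-0.591 = 43.3, and then N_2* = 633 - 1.36·43.3 = 574.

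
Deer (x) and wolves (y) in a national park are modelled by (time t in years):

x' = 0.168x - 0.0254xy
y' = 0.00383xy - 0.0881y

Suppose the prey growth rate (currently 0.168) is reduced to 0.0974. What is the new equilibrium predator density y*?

At the interior fixed point, setting dx/dt = 0 with x > 0 fixes y* = (prey growth rate)/(xy coefficient) — independent of the other coefficients.
With the change, y* = 0.0974/0.0254 = 3.83; it falls from 6.61.

y* ≈ 3.83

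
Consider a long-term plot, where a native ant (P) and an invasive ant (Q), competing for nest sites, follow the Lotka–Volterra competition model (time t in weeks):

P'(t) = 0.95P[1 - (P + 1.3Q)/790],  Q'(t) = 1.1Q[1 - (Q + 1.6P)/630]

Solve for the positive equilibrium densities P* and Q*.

Setting both brackets to zero gives the nullclines P + 1.3Q = 790 and 1.6P + Q = 630.
Substituting Q = 630 - 1.6P into the first: P(1 - 1.3·1.6) = 790 - 1.3·630.
So P* = -29/-1.08 = 26.9, and then Q* = 630 - 1.6·26.9 = 587.

P* ≈ 26.9, Q* ≈ 587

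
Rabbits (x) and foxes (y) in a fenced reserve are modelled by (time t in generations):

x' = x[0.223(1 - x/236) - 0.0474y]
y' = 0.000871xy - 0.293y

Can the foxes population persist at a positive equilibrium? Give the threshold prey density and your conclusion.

Threshold x = 336; K < 336, so no, the predator goes extinct.

The predator equation gives dy/dt > 0 only when x > 0.293/0.000871 = 336.
Without the predator, x → K = 236. Since 236 < 336, the predator cannot invade.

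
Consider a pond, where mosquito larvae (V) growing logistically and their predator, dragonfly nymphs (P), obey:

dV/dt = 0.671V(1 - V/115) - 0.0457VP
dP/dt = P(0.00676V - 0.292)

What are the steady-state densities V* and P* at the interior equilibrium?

From dP/dt = 0 with P > 0: 0.00676V* = 0.292, so V* = 43.2.
Substitute into dV/dt = 0: 0.671(1 - 43.2/115) = 0.0457P*.
The bracket is 0.624, giving P* = 0.419/0.0457 = 9.17.

V* ≈ 43.2, P* ≈ 9.17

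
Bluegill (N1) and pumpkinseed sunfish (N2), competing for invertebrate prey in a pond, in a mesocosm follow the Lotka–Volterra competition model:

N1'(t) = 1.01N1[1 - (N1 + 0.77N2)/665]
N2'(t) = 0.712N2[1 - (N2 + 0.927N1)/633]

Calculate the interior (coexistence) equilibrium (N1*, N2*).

Setting both brackets to zero gives the nullclines N1 + 0.77N2 = 665 and 0.927N1 + N2 = 633.
Substituting N2 = 633 - 0.927N1 into the first: N1(1 - 0.77·0.927) = 665 - 0.77·633.
So N1* = 178/0.286 = 620, and then N2* = 633 - 0.927·620 = 57.8.

N1* ≈ 620, N2* ≈ 57.8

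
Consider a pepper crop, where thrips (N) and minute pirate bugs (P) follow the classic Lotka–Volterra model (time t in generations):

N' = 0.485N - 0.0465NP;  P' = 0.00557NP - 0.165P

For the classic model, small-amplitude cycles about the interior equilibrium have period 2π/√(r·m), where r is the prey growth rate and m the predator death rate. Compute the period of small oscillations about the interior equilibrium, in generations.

T ≈ 22.2 generations

Here r = 0.485 and m = 0.165, so r·m = 0.08.
ω = √0.08 = 0.283 per generation, hence T = 2π/ω ≈ 22.2 generations.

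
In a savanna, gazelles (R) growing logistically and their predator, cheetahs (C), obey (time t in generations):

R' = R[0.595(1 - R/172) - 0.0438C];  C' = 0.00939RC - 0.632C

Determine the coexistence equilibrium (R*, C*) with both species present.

From dC/dt = 0 with C > 0: 0.00939R* = 0.632, so R* = 67.3.
Substitute into dR/dt = 0: 0.595(1 - 67.3/172) = 0.0438C*.
The bracket is 0.609, giving C* = 0.362/0.0438 = 8.27.

R* ≈ 67.3, C* ≈ 8.27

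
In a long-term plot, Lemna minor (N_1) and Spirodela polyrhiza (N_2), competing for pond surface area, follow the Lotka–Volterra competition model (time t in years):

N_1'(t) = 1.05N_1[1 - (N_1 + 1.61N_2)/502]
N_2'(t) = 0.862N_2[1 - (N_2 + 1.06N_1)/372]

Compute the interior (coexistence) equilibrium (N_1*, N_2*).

N_1* ≈ 137, N_2* ≈ 227

Setting both brackets to zero gives the nullclines N_1 + 1.61N_2 = 502 and 1.06N_1 + N_2 = 372.
Substituting N_2 = 372 - 1.06N_1 into the first: N_1(1 - 1.61·1.06) = 502 - 1.61·372.
So N_1* = -96.9/-0.707 = 137, and then N_2* = 372 - 1.06·137 = 227.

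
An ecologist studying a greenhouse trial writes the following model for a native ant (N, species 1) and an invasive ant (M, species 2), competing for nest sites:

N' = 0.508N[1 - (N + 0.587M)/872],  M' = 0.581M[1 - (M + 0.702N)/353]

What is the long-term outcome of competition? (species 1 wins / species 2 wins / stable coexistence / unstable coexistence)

Compare the nullcline intercepts: K1/α12 = 872/0.587 = 1490 > K2 = 353; K2/α21 = 353/0.702 = 503 < K1 = 872.
Since the inequalities point opposite ways, species 1 can invade but species 2 cannot.

species 1 excludes species 2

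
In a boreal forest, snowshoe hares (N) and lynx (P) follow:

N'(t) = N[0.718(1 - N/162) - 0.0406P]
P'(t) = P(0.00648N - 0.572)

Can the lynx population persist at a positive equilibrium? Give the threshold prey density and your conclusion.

The predator equation gives dP/dt > 0 only when N > 0.572/0.00648 = 88.3.
Without the predator, N → K = 162. Since 162 > 88.3, the predator can invade and persist.

Threshold N = 88.3; K > 88.3, so yes, the predator persists.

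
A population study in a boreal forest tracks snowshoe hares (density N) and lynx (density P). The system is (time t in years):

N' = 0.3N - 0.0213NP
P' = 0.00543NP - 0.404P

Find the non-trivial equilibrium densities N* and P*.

N* ≈ 74.4, P* ≈ 14.1

Set dP/dt = 0 with P > 0: 0.00543N - 0.404 = 0, so N* = 0.404/0.00543 = 74.4.
Set dN/dt = 0 with N > 0: 0.3 - 0.0213P = 0, so P* = 0.3/0.0213 = 14.1.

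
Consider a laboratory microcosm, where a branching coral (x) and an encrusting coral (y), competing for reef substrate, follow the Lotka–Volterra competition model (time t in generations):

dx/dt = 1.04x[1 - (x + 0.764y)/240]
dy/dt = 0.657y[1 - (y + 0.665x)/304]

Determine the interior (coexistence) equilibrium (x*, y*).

Setting both brackets to zero gives the nullclines x + 0.764y = 240 and 0.665x + y = 304.
Substituting y = 304 - 0.665x into the first: x(1 - 0.764·0.665) = 240 - 0.764·304.
So x* = 7.74/0.492 = 15.7, and then y* = 304 - 0.665·15.7 = 294.

x* ≈ 15.7, y* ≈ 294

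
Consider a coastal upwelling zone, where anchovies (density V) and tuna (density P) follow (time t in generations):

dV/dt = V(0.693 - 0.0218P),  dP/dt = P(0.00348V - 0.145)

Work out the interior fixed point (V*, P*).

V* ≈ 41.7, P* ≈ 31.8

Set dP/dt = 0 with P > 0: 0.00348V - 0.145 = 0, so V* = 0.145/0.00348 = 41.7.
Set dV/dt = 0 with V > 0: 0.693 - 0.0218P = 0, so P* = 0.693/0.0218 = 31.8.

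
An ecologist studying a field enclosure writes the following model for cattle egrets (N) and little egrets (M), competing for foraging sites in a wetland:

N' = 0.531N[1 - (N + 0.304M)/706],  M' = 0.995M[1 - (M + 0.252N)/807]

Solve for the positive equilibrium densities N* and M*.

Setting both brackets to zero gives the nullclines N + 0.304M = 706 and 0.252N + M = 807.
Substituting M = 807 - 0.252N into the first: N(1 - 0.304·0.252) = 706 - 0.304·807.
So N* = 461/0.923 = 499, and then M* = 807 - 0.252·499 = 681.

N* ≈ 499, M* ≈ 681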